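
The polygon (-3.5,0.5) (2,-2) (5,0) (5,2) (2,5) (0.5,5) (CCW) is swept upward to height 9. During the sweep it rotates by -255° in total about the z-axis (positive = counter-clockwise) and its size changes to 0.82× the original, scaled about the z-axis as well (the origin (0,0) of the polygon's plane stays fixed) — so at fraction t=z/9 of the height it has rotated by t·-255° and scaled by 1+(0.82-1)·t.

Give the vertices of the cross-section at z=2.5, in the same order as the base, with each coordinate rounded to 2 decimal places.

Cross-section at z=2.5: (-0.64,3.30) (-1.17,-2.42) (1.56,-4.49) (3.35,-3.86) (5.11,-0.24) (4.64,1.11)

t = z/height = 2.5/9 = 0.277778
s = 1 + (scale-1)·z/height = 1 + (0.82-1)·2.5/9 = 0.950000
θ = twist·z/height = -255°·2.5/9 = -70.8333° = -1.236275 rad
cos θ = 0.328317, sin θ = -0.944568 (intermediates below are computed at full precision and shown rounded to 5 d.p.)
v1: (-3.5,0.5) → rotate → (-0.67683,3.47014) → ×s → (-0.64299,3.29664) → (-0.64,3.30)
v2: (2,-2) → rotate → (-1.23250,-2.54577) → ×s → (-1.17088,-2.41848) → (-1.17,-2.42)
v3: (5,0) → rotate → (1.64159,-4.72284) → ×s → (1.55951,-4.48670) → (1.56,-4.49)
v4: (5,2) → rotate → (3.53072,-4.06620) → ×s → (3.35418,-3.86289) → (3.35,-3.86)
v5: (2,5) → rotate → (5.37947,-0.24755) → ×s → (5.11050,-0.23517) → (5.11,-0.24)
v6: (0.5,5) → rotate → (4.88700,1.16930) → ×s → (4.64265,1.11084) → (4.64,1.11)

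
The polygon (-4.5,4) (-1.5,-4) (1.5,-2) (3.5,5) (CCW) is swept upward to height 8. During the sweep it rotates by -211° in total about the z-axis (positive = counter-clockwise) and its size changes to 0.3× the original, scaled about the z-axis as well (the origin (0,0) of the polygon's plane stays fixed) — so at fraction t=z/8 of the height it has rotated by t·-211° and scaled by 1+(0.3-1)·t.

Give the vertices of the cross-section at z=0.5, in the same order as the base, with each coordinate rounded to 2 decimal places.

t = z/height = 0.5/8 = 0.0625
s = 1 + (scale-1)·z/height = 1 + (0.3-1)·0.5/8 = 0.956250
θ = twist·z/height = -211°·0.5/8 = -13.1875° = -0.230165 rad
cos θ = 0.973629, sin θ = -0.228138 (intermediates below are computed at full precision and shown rounded to 5 d.p.)
v1: (-4.5,4) → rotate → (-3.46878,4.92114) → ×s → (-3.31702,4.70584) → (-3.32,4.71)
v2: (-1.5,-4) → rotate → (-2.37300,-3.55231) → ×s → (-2.26918,-3.39689) → (-2.27,-3.40)
v3: (1.5,-2) → rotate → (1.00417,-2.28947) → ×s → (0.96023,-2.18930) → (0.96,-2.19)
v4: (3.5,5) → rotate → (4.54839,4.06966) → ×s → (4.34940,3.89161) → (4.35,3.89)

Cross-section at z=0.5: (-3.32,4.71) (-2.27,-3.40) (0.96,-2.19) (4.35,3.89)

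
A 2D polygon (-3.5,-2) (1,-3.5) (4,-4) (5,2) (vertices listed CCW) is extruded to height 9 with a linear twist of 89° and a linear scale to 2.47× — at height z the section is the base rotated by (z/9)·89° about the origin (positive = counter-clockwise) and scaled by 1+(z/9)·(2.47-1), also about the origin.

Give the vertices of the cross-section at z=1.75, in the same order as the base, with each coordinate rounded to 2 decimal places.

Cross-section at z=1.75: (-3.53,-3.79) (2.57,-3.91) (6.44,-3.38) (5.37,4.37)

t = z/height = 1.75/9 = 0.194444
s = 1 + (scale-1)·z/height = 1 + (2.47-1)·1.75/9 = 1.285833
θ = twist·z/height = 89°·1.75/9 = 17.3056° = 0.302039 rad
cos θ = 0.954732, sin θ = 0.297467 (intermediates below are computed at full precision and shown rounded to 5 d.p.)
v1: (-3.5,-2) → rotate → (-2.74663,-2.95060) → ×s → (-3.53170,-3.79398) → (-3.53,-3.79)
v2: (1,-3.5) → rotate → (1.99587,-3.04409) → ×s → (2.56635,-3.91420) → (2.57,-3.91)
v3: (4,-4) → rotate → (5.00880,-2.62906) → ×s → (6.44048,-3.38053) → (6.44,-3.38)
v4: (5,2) → rotate → (4.17872,3.39680) → ×s → (5.37314,4.36772) → (5.37,4.37)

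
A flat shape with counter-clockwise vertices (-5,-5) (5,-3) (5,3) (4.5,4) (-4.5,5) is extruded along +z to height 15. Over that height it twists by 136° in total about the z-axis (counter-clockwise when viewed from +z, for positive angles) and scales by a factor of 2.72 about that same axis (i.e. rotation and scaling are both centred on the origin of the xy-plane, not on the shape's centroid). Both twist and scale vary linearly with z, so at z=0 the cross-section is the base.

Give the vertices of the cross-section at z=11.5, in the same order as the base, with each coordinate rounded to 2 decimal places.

t = z/height = 11.5/15 = 0.766667
s = 1 + (scale-1)·z/height = 1 + (2.72-1)·11.5/15 = 2.318667
θ = twist·z/height = 136°·11.5/15 = 104.2667° = 1.819797 rad
cos θ = -0.246435, sin θ = 0.969159 (intermediates below are computed at full precision and shown rounded to 5 d.p.)
v1: (-5,-5) → rotate → (6.07797,-3.61362) → ×s → (14.09279,-8.37878) → (14.09,-8.38)
v2: (5,-3) → rotate → (1.67530,5.58510) → ×s → (3.88447,12.94999) → (3.88,12.95)
v3: (5,3) → rotate → (-4.13965,4.10649) → ×s → (-9.59848,9.52158) → (-9.60,9.52)
v4: (4.5,4) → rotate → (-4.98560,3.37548) → ×s → (-11.55993,7.82660) → (-11.56,7.83)
v5: (-4.5,5) → rotate → (-3.73684,-5.59339) → ×s → (-8.66448,-12.96921) → (-8.66,-12.97)

Cross-section at z=11.5: (14.09,-8.38) (3.88,12.95) (-9.60,9.52) (-11.56,7.83) (-8.66,-12.97)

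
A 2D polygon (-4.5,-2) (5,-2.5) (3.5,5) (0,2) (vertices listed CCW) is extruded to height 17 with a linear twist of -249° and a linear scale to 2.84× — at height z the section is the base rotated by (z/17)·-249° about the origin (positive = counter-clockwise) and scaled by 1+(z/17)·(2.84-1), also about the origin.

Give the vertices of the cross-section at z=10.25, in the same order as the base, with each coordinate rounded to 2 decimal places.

Cross-section at z=10.25: (6.13,8.39) (-11.77,-0.68) (-1.15,-12.82) (2.10,-3.66)

t = z/height = 10.25/17 = 0.602941
s = 1 + (scale-1)·z/height = 1 + (2.84-1)·10.25/17 = 2.109412
θ = twist·z/height = -249°·10.25/17 = -150.1324° = -2.620304 rad
cos θ = -0.867178, sin θ = -0.497998 (intermediates below are computed at full precision and shown rounded to 5 d.p.)
v1: (-4.5,-2) → rotate → (2.90631,3.97535) → ×s → (6.13059,8.38565) → (6.13,8.39)
v2: (5,-2.5) → rotate → (-5.58089,-0.32205) → ×s → (-11.77239,-0.67933) → (-11.77,-0.68)
v3: (3.5,5) → rotate → (-0.54513,-6.07888) → ×s → (-1.14991,-12.82287) → (-1.15,-12.82)
v4: (0,2) → rotate → (0.99600,-1.73436) → ×s → (2.10097,-3.65847) → (2.10,-3.66)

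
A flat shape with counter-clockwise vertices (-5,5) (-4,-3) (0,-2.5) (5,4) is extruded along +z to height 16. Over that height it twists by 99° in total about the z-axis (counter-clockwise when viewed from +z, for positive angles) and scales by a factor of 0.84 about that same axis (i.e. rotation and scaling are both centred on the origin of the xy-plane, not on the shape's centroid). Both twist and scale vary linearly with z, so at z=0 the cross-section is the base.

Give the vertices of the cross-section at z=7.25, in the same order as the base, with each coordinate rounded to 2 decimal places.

Cross-section at z=7.25: (-6.56,0.02) (-0.67,-4.59) (1.64,-1.64) (0.67,5.90)

t = z/height = 7.25/16 = 0.453125
s = 1 + (scale-1)·z/height = 1 + (0.84-1)·7.25/16 = 0.927500
θ = twist·z/height = 99°·7.25/16 = 44.8594° = 0.782944 rad
cos θ = 0.708840, sin θ = 0.705369 (intermediates below are computed at full precision and shown rounded to 5 d.p.)
v1: (-5,5) → rotate → (-7.07105,0.01735) → ×s → (-6.55840,0.01610) → (-6.56,0.02)
v2: (-4,-3) → rotate → (-0.71925,-4.94800) → ×s → (-0.66711,-4.58927) → (-0.67,-4.59)
v3: (0,-2.5) → rotate → (1.76342,-1.77210) → ×s → (1.63557,-1.64362) → (1.64,-1.64)
v4: (5,4) → rotate → (0.72272,6.36221) → ×s → (0.67033,5.90095) → (0.67,5.90)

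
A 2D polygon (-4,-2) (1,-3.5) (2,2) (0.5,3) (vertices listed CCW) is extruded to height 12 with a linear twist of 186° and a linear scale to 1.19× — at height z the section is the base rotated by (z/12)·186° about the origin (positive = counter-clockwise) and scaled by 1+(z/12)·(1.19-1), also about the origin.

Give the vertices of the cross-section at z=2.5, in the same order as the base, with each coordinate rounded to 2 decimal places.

Cross-section at z=2.5: (-1.94,-4.22) (3.09,-2.19) (0.32,2.92) (-1.55,2.76)

t = z/height = 2.5/12 = 0.208333
s = 1 + (scale-1)·z/height = 1 + (1.19-1)·2.5/12 = 1.039583
θ = twist·z/height = 186°·2.5/12 = 38.7500° = 0.676315 rad
cos θ = 0.779884, sin θ = 0.625923 (intermediates below are computed at full precision and shown rounded to 5 d.p.)
v1: (-4,-2) → rotate → (-1.86769,-4.06346) → ×s → (-1.94162,-4.22431) → (-1.94,-4.22)
v2: (1,-3.5) → rotate → (2.97062,-2.10367) → ×s → (3.08820,-2.18694) → (3.09,-2.19)
v3: (2,2) → rotate → (0.30792,2.81162) → ×s → (0.32011,2.92291) → (0.32,2.92)
v4: (0.5,3) → rotate → (-1.48783,2.65262) → ×s → (-1.54672,2.75761) → (-1.55,2.76)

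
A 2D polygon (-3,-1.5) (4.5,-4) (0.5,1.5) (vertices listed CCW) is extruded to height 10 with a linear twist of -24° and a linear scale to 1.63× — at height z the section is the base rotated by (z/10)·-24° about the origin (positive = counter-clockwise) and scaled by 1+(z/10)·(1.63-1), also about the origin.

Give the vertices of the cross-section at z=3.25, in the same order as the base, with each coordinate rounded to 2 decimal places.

Cross-section at z=3.25: (-3.83,-1.30) (4.72,-5.51) (0.84,1.71)

t = z/height = 3.25/10 = 0.325
s = 1 + (scale-1)·z/height = 1 + (1.63-1)·3.25/10 = 1.204750
θ = twist·z/height = -24°·3.25/10 = -7.8000° = -0.136136 rad
cos θ = 0.990748, sin θ = -0.135716 (intermediates below are computed at full precision and shown rounded to 5 d.p.)
v1: (-3,-1.5) → rotate → (-3.17582,-1.07898) → ×s → (-3.82607,-1.29990) → (-3.83,-1.30)
v2: (4.5,-4) → rotate → (3.91550,-4.57371) → ×s → (4.71720,-5.51018) → (4.72,-5.51)
v3: (0.5,1.5) → rotate → (0.69895,1.41826) → ×s → (0.84206,1.70865) → (0.84,1.71)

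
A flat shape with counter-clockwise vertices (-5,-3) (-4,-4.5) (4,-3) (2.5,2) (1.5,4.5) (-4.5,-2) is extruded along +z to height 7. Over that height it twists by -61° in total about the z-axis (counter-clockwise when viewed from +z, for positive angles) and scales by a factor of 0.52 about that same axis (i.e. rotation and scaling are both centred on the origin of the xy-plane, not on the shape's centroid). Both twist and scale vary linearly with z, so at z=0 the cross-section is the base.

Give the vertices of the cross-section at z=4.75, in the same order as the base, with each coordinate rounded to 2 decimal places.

t = z/height = 4.75/7 = 0.678571
s = 1 + (scale-1)·z/height = 1 + (0.52-1)·4.75/7 = 0.674286
θ = twist·z/height = -61°·4.75/7 = -41.3929° = -0.722442 rad
cos θ = 0.750194, sin θ = -0.661218 (intermediates below are computed at full precision and shown rounded to 5 d.p.)
v1: (-5,-3) → rotate → (-5.73462,1.05551) → ×s → (-3.86677,0.71172) → (-3.87,0.71)
v2: (-4,-4.5) → rotate → (-5.97626,-0.73100) → ×s → (-4.02970,-0.49290) → (-4.03,-0.49)
v3: (4,-3) → rotate → (1.01712,-4.89545) → ×s → (0.68583,-3.30093) → (0.69,-3.30)
v4: (2.5,2) → rotate → (3.19792,-0.15266) → ×s → (2.15631,-0.10294) → (2.16,-0.10)
v5: (1.5,4.5) → rotate → (4.10077,2.38404) → ×s → (2.76509,1.60753) → (2.77,1.61)
v6: (-4.5,-2) → rotate → (-4.69831,1.47510) → ×s → (-3.16800,0.99464) → (-3.17,0.99)

Cross-section at z=4.75: (-3.87,0.71) (-4.03,-0.49) (0.69,-3.30) (2.16,-0.10) (2.77,1.61) (-3.17,0.99)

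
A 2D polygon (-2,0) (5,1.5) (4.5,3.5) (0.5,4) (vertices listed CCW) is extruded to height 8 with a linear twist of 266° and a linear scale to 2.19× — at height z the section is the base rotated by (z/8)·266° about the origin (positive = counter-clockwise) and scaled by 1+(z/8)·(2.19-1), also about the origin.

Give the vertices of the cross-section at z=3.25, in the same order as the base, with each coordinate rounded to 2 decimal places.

Cross-section at z=3.25: (0.92,-2.82) (-4.42,6.36) (-7.01,4.74) (-5.87,-1.13)

t = z/height = 3.25/8 = 0.40625
s = 1 + (scale-1)·z/height = 1 + (2.19-1)·3.25/8 = 1.483438
θ = twist·z/height = 266°·3.25/8 = 108.0625° = 1.886046 rad
cos θ = -0.310054, sin θ = 0.950719 (intermediates below are computed at full precision and shown rounded to 5 d.p.)
v1: (-2,0) → rotate → (0.62011,-1.90144) → ×s → (0.91989,-2.82066) → (0.92,-2.82)
v2: (5,1.5) → rotate → (-2.97635,4.28851) → ×s → (-4.41523,6.36174) → (-4.42,6.36)
v3: (4.5,3.5) → rotate → (-4.72276,3.19305) → ×s → (-7.00592,4.73668) → (-7.01,4.74)
v4: (0.5,4) → rotate → (-3.95790,-0.76486) → ×s → (-5.87130,-1.13462) → (-5.87,-1.13)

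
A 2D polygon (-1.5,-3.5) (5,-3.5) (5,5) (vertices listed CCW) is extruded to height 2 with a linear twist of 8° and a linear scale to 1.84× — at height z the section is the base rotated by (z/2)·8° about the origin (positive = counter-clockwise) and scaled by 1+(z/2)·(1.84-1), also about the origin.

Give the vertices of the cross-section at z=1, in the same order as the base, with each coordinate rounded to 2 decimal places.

t = z/height = 1/2 = 0.5
s = 1 + (scale-1)·z/height = 1 + (1.84-1)·1/2 = 1.420000
θ = twist·z/height = 8°·1/2 = 4.0000° = 0.069813 rad
cos θ = 0.997564, sin θ = 0.069756 (intermediates below are computed at full precision and shown rounded to 5 d.p.)
v1: (-1.5,-3.5) → rotate → (-1.25220,-3.59611) → ×s → (-1.77812,-5.10647) → (-1.78,-5.11)
v2: (5,-3.5) → rotate → (5.23197,-3.14269) → ×s → (7.42939,-4.46262) → (7.43,-4.46)
v3: (5,5) → rotate → (4.63904,5.33660) → ×s → (6.58743,7.57798) → (6.59,7.58)

Cross-section at z=1: (-1.78,-5.11) (7.43,-4.46) (6.59,7.58)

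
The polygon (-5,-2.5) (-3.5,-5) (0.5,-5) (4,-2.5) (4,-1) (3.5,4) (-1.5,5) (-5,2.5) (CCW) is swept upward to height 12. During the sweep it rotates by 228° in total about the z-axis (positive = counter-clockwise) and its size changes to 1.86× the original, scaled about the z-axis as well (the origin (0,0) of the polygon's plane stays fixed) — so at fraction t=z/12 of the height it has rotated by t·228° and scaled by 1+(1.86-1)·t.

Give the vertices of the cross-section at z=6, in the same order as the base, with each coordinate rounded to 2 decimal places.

Cross-section at z=6: (6.17,-5.08) (8.57,-1.66) (6.24,3.56) (0.94,6.68) (-1.02,5.81) (-7.26,2.25) (-5.66,-4.87) (-0.36,-7.99)

t = z/height = 6/12 = 0.5
s = 1 + (scale-1)·z/height = 1 + (1.86-1)·6/12 = 1.430000
θ = twist·z/height = 228°·6/12 = 114.0000° = 1.989675 rad
cos θ = -0.406737, sin θ = 0.913545 (intermediates below are computed at full precision and shown rounded to 5 d.p.)
v1: (-5,-2.5) → rotate → (4.31755,-3.55089) → ×s → (6.17409,-5.07777) → (6.17,-5.08)
v2: (-3.5,-5) → rotate → (5.99131,-1.16373) → ×s → (8.56757,-1.66413) → (8.57,-1.66)
v3: (0.5,-5) → rotate → (4.36436,2.49046) → ×s → (6.24103,3.56135) → (6.24,3.56)
v4: (4,-2.5) → rotate → (0.65692,4.67102) → ×s → (0.93939,6.67956) → (0.94,6.68)
v5: (4,-1) → rotate → (-0.71340,4.06092) → ×s → (-1.02016,5.80711) → (-1.02,5.81)
v6: (3.5,4) → rotate → (-5.07776,1.57046) → ×s → (-7.26120,2.24576) → (-7.26,2.25)
v7: (-1.5,5) → rotate → (-3.95762,-3.40400) → ×s → (-5.65940,-4.86772) → (-5.66,-4.87)
v8: (-5,2.5) → rotate → (-0.25018,-5.58457) → ×s → (-0.35776,-7.98593) → (-0.36,-7.99)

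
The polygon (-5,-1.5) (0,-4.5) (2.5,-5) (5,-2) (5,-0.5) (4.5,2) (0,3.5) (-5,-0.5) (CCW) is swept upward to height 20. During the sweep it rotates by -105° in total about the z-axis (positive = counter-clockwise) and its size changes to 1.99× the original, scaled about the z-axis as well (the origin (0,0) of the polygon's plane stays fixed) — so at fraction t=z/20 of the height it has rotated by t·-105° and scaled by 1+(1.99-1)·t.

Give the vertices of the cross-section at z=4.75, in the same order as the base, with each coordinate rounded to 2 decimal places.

Cross-section at z=4.75: (-6.38,0.92) (-2.34,-5.04) (0.20,-6.90) (4.56,-4.84) (5.34,-3.16) (6.08,-0.10) (1.82,3.92) (-5.86,2.04)

t = z/height = 4.75/20 = 0.2375
s = 1 + (scale-1)·z/height = 1 + (1.99-1)·4.75/20 = 1.235125
θ = twist·z/height = -105°·4.75/20 = -24.9375° = -0.435241 rad
cos θ = 0.906768, sin θ = -0.421629 (intermediates below are computed at full precision and shown rounded to 5 d.p.)
v1: (-5,-1.5) → rotate → (-5.16629,0.74799) → ×s → (-6.38101,0.92387) → (-6.38,0.92)
v2: (0,-4.5) → rotate → (-1.89733,-4.08046) → ×s → (-2.34344,-5.03987) → (-2.34,-5.04)
v3: (2.5,-5) → rotate → (0.15877,-5.58791) → ×s → (0.19611,-6.90177) → (0.20,-6.90)
v4: (5,-2) → rotate → (3.69058,-3.92168) → ×s → (4.55833,-4.84377) → (4.56,-4.84)
v5: (5,-0.5) → rotate → (4.32303,-2.56153) → ×s → (5.33948,-3.16381) → (5.34,-3.16)
v6: (4.5,2) → rotate → (4.92372,-0.08380) → ×s → (6.08140,-0.10350) → (6.08,-0.10)
v7: (0,3.5) → rotate → (1.47570,3.17369) → ×s → (1.82268,3.91990) → (1.82,3.92)
v8: (-5,-0.5) → rotate → (-4.74466,1.65476) → ×s → (-5.86024,2.04384) → (-5.86,2.04)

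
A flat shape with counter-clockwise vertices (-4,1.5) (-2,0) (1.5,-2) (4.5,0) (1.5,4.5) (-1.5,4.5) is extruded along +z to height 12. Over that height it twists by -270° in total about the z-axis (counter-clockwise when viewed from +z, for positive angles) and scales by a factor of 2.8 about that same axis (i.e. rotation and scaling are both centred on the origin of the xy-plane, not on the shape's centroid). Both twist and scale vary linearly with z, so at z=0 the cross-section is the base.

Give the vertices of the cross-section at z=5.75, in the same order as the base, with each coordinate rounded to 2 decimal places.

t = z/height = 5.75/12 = 0.479167
s = 1 + (scale-1)·z/height = 1 + (2.8-1)·5.75/12 = 1.862500
θ = twist·z/height = -270°·5.75/12 = -129.3750° = -2.258020 rad
cos θ = -0.634393, sin θ = -0.773010 (intermediates below are computed at full precision and shown rounded to 5 d.p.)
v1: (-4,1.5) → rotate → (3.69709,2.14045) → ×s → (6.88583,3.98659) → (6.89,3.99)
v2: (-2,0) → rotate → (1.26879,1.54602) → ×s → (2.36311,2.87946) → (2.36,2.88)
v3: (1.5,-2) → rotate → (-2.49761,0.10927) → ×s → (-4.65180,0.20352) → (-4.65,0.20)
v4: (4.5,0) → rotate → (-2.85477,-3.47855) → ×s → (-5.31701,-6.47879) → (-5.32,-6.48)
v5: (1.5,4.5) → rotate → (2.52696,-4.01429) → ×s → (4.70646,-7.47661) → (4.71,-7.48)
v6: (-1.5,4.5) → rotate → (4.43014,-1.69525) → ×s → (8.25113,-3.15741) → (8.25,-3.16)

Cross-section at z=5.75: (6.89,3.99) (2.36,2.88) (-4.65,0.20) (-5.32,-6.48) (4.71,-7.48) (8.25,-3.16)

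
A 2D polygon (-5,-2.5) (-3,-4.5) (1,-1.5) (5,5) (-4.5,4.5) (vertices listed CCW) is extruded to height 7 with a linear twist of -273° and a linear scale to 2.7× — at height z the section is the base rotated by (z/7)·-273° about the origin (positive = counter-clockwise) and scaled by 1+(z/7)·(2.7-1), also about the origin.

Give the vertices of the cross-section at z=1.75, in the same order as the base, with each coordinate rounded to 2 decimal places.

t = z/height = 1.75/7 = 0.25
s = 1 + (scale-1)·z/height = 1 + (2.7-1)·1.75/7 = 1.425000
θ = twist·z/height = -273°·1.75/7 = -68.2500° = -1.191187 rad
cos θ = 0.370557, sin θ = -0.928810 (intermediates below are computed at full precision and shown rounded to 5 d.p.)
v1: (-5,-2.5) → rotate → (-4.17481,3.71765) → ×s → (-5.94911,5.29766) → (-5.95,5.30)
v2: (-3,-4.5) → rotate → (-5.29132,1.11892) → ×s → (-7.54012,1.59446) → (-7.54,1.59)
v3: (1,-1.5) → rotate → (-1.02266,-1.48465) → ×s → (-1.45729,-2.11562) → (-1.46,-2.12)
v4: (5,5) → rotate → (6.49683,-2.79126) → ×s → (9.25799,-3.97755) → (9.26,-3.98)
v5: (-4.5,4.5) → rotate → (2.51213,5.84715) → ×s → (3.57979,8.33219) → (3.58,8.33)

Cross-section at z=1.75: (-5.95,5.30) (-7.54,1.59) (-1.46,-2.12) (9.26,-3.98) (3.58,8.33)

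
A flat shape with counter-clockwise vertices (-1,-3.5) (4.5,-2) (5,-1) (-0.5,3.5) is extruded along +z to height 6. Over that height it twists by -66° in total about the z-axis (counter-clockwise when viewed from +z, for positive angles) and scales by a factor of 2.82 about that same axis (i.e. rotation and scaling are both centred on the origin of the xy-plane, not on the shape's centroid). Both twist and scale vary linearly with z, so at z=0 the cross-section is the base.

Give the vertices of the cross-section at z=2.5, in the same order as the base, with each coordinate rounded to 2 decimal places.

t = z/height = 2.5/6 = 0.416667
s = 1 + (scale-1)·z/height = 1 + (2.82-1)·2.5/6 = 1.758333
θ = twist·z/height = -66°·2.5/6 = -27.5000° = -0.479966 rad
cos θ = 0.887011, sin θ = -0.461749 (intermediates below are computed at full precision and shown rounded to 5 d.p.)
v1: (-1,-3.5) → rotate → (-2.50313,-2.64279) → ×s → (-4.40134,-4.64690) → (-4.40,-4.65)
v2: (4.5,-2) → rotate → (3.06805,-3.85189) → ×s → (5.39466,-6.77291) → (5.39,-6.77)
v3: (5,-1) → rotate → (3.97331,-3.19575) → ×s → (6.98640,-5.61920) → (6.99,-5.62)
v4: (-0.5,3.5) → rotate → (1.17261,3.33541) → ×s → (2.06185,5.86477) → (2.06,5.86)

Cross-section at z=2.5: (-4.40,-4.65) (5.39,-6.77) (6.99,-5.62) (2.06,5.86)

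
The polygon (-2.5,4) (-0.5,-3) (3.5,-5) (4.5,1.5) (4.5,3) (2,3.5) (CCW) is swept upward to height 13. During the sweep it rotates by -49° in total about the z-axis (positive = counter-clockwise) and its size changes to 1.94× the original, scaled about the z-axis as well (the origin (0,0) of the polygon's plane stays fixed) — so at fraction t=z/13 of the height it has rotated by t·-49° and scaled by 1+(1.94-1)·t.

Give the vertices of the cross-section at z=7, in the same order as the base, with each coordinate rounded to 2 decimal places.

Cross-section at z=7: (-0.70,7.07) (-2.68,-3.71) (1.38,-9.09) (7.08,-0.99) (8.08,1.04) (5.04,3.38)

t = z/height = 7/13 = 0.538462
s = 1 + (scale-1)·z/height = 1 + (1.94-1)·7/13 = 1.506154
θ = twist·z/height = -49°·7/13 = -26.3846° = -0.460498 rad
cos θ = 0.895831, sin θ = -0.444395 (intermediates below are computed at full precision and shown rounded to 5 d.p.)
v1: (-2.5,4) → rotate → (-0.46200,4.69431) → ×s → (-0.69584,7.07035) → (-0.70,7.07)
v2: (-0.5,-3) → rotate → (-1.78110,-2.46530) → ×s → (-2.68261,-3.71312) → (-2.68,-3.71)
v3: (3.5,-5) → rotate → (0.91344,-6.03454) → ×s → (1.37577,-9.08894) → (1.38,-9.09)
v4: (4.5,1.5) → rotate → (4.69783,-0.65603) → ×s → (7.07566,-0.98808) → (7.08,-0.99)
v5: (4.5,3) → rotate → (5.36442,0.68772) → ×s → (8.07965,1.03581) → (8.08,1.04)
v6: (2,3.5) → rotate → (3.34704,2.24662) → ×s → (5.04116,3.38375) → (5.04,3.38)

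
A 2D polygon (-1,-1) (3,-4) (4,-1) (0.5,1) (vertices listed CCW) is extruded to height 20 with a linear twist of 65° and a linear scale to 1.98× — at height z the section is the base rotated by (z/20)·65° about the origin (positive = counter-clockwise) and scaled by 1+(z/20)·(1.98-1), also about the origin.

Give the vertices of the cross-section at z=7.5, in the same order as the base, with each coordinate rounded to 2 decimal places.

Cross-section at z=7.5: (-0.68,-1.81) (5.99,-3.29) (5.55,1.01) (0.06,1.53)

t = z/height = 7.5/20 = 0.375
s = 1 + (scale-1)·z/height = 1 + (1.98-1)·7.5/20 = 1.367500
θ = twist·z/height = 65°·7.5/20 = 24.3750° = 0.425424 rad
cos θ = 0.910864, sin θ = 0.412707 (intermediates below are computed at full precision and shown rounded to 5 d.p.)
v1: (-1,-1) → rotate → (-0.49816,-1.32357) → ×s → (-0.68123,-1.80998) → (-0.68,-1.81)
v2: (3,-4) → rotate → (4.38342,-2.40533) → ×s → (5.99433,-3.28929) → (5.99,-3.29)
v3: (4,-1) → rotate → (4.05616,0.73996) → ×s → (5.54680,1.01190) → (5.55,1.01)
v4: (0.5,1) → rotate → (0.04272,1.11722) → ×s → (0.05843,1.52779) → (0.06,1.53)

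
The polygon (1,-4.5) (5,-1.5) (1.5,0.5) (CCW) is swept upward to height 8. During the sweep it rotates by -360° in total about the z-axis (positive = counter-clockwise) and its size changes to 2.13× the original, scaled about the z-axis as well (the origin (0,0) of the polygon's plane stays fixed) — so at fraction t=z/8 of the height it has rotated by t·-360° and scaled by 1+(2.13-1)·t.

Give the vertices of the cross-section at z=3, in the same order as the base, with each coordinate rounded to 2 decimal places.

Cross-section at z=3: (-5.54,3.52) (-6.54,-3.52) (-1.01,-2.01)

t = z/height = 3/8 = 0.375
s = 1 + (scale-1)·z/height = 1 + (2.13-1)·3/8 = 1.423750
θ = twist·z/height = -360°·3/8 = -135.0000° = -2.356194 rad
cos θ = -0.707107, sin θ = -0.707107 (intermediates below are computed at full precision and shown rounded to 5 d.p.)
v1: (1,-4.5) → rotate → (-3.88909,2.47487) → ×s → (-5.53709,3.52360) → (-5.54,3.52)
v2: (5,-1.5) → rotate → (-4.59619,-2.47487) → ×s → (-6.54383,-3.52360) → (-6.54,-3.52)
v3: (1.5,0.5) → rotate → (-0.70711,-1.41421) → ×s → (-1.00674,-2.01349) → (-1.01,-2.01)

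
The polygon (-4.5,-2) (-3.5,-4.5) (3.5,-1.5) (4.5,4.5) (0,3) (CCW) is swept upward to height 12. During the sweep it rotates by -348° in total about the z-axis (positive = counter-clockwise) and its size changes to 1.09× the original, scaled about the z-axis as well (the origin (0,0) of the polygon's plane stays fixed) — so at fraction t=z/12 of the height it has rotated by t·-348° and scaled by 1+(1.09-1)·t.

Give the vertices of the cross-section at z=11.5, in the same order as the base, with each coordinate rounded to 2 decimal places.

Cross-section at z=11.5: (-3.41,-4.13) (-1.22,-6.07) (4.13,0.24) (2.19,6.56) (-1.45,2.92)

t = z/height = 11.5/12 = 0.958333
s = 1 + (scale-1)·z/height = 1 + (1.09-1)·11.5/12 = 1.086250
θ = twist·z/height = -348°·11.5/12 = -333.5000° = -5.820673 rad
cos θ = 0.894934, sin θ = 0.446198 (intermediates below are computed at full precision and shown rounded to 5 d.p.)
v1: (-4.5,-2) → rotate → (-3.13481,-3.79776) → ×s → (-3.40519,-4.12532) → (-3.41,-4.13)
v2: (-3.5,-4.5) → rotate → (-1.12438,-5.58890) → ×s → (-1.22136,-6.07094) → (-1.22,-6.07)
v3: (3.5,-1.5) → rotate → (3.80157,0.21929) → ×s → (4.12945,0.23820) → (4.13,0.24)
v4: (4.5,4.5) → rotate → (2.01931,6.03509) → ×s → (2.19348,6.55562) → (2.19,6.56)
v5: (0,3) → rotate → (-1.33859,2.68480) → ×s → (-1.45405,2.91637) → (-1.45,2.92)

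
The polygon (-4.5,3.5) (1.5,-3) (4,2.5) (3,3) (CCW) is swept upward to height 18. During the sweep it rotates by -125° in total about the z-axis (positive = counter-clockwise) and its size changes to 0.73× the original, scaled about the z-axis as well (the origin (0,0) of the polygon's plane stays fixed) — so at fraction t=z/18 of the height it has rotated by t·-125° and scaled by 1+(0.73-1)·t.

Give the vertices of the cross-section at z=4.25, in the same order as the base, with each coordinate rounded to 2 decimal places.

Cross-section at z=4.25: (-2.05,4.93) (-0.16,-3.14) (4.41,0.19) (3.83,1.06)

t = z/height = 4.25/18 = 0.236111
s = 1 + (scale-1)·z/height = 1 + (0.73-1)·4.25/18 = 0.936250
θ = twist·z/height = -125°·4.25/18 = -29.5139° = -0.515115 rad
cos θ = 0.870236, sin θ = -0.492635 (intermediates below are computed at full precision and shown rounded to 5 d.p.)
v1: (-4.5,3.5) → rotate → (-2.19184,5.26268) → ×s → (-2.05211,4.92719) → (-2.05,4.93)
v2: (1.5,-3) → rotate → (-0.17255,-3.34966) → ×s → (-0.16155,-3.13612) → (-0.16,-3.14)
v3: (4,2.5) → rotate → (4.71253,0.20505) → ×s → (4.41211,0.19198) → (4.41,0.19)
v4: (3,3) → rotate → (4.08861,1.13281) → ×s → (3.82796,1.06059) → (3.83,1.06)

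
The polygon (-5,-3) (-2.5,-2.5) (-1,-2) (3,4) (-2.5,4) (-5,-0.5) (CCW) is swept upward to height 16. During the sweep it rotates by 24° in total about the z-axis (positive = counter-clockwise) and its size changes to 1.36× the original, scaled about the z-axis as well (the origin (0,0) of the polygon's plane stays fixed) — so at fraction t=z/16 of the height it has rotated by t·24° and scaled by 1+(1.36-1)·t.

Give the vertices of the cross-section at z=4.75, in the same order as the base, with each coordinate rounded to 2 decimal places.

t = z/height = 4.75/16 = 0.296875
s = 1 + (scale-1)·z/height = 1 + (1.36-1)·4.75/16 = 1.106875
θ = twist·z/height = 24°·4.75/16 = 7.1250° = 0.124355 rad
cos θ = 0.992278, sin θ = 0.124034 (intermediates below are computed at full precision and shown rounded to 5 d.p.)
v1: (-5,-3) → rotate → (-4.58929,-3.59701) → ×s → (-5.07977,-3.98144) → (-5.08,-3.98)
v2: (-2.5,-2.5) → rotate → (-2.17061,-2.79078) → ×s → (-2.40259,-3.08905) → (-2.40,-3.09)
v3: (-1,-2) → rotate → (-0.74421,-2.10859) → ×s → (-0.82375,-2.33395) → (-0.82,-2.33)
v4: (3,4) → rotate → (2.48070,4.34122) → ×s → (2.74582,4.80518) → (2.75,4.81)
v5: (-2.5,4) → rotate → (-2.97683,3.65903) → ×s → (-3.29498,4.05008) → (-3.29,4.05)
v6: (-5,-0.5) → rotate → (-4.89937,-1.11631) → ×s → (-5.42299,-1.23562) → (-5.42,-1.24)

Cross-section at z=4.75: (-5.08,-3.98) (-2.40,-3.09) (-0.82,-2.33) (2.75,4.81) (-3.29,4.05) (-5.42,-1.24)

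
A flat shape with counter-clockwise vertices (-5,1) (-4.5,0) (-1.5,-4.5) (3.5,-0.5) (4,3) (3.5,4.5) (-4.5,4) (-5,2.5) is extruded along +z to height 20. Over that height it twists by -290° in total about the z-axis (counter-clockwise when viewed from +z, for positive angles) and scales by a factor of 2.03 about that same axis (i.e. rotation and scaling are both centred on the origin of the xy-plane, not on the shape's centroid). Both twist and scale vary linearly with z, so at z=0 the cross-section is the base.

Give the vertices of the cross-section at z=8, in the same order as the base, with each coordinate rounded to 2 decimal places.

t = z/height = 8/20 = 0.4
s = 1 + (scale-1)·z/height = 1 + (2.03-1)·8/20 = 1.412000
θ = twist·z/height = -290°·8/20 = -116.0000° = -2.024582 rad
cos θ = -0.438371, sin θ = -0.898794 (intermediates below are computed at full precision and shown rounded to 5 d.p.)
v1: (-5,1) → rotate → (3.09065,4.05560) → ×s → (4.36400,5.72651) → (4.36,5.73)
v2: (-4.5,0) → rotate → (1.97267,4.04457) → ×s → (2.78541,5.71094) → (2.79,5.71)
v3: (-1.5,-4.5) → rotate → (-3.38702,3.32086) → ×s → (-4.78247,4.68906) → (-4.78,4.69)
v4: (3.5,-0.5) → rotate → (-1.98370,-2.92659) → ×s → (-2.80098,-4.13235) → (-2.80,-4.13)
v5: (4,3) → rotate → (0.94290,-4.91029) → ×s → (1.33137,-6.93333) → (1.33,-6.93)
v6: (3.5,4.5) → rotate → (2.51027,-5.11845) → ×s → (3.54451,-7.22725) → (3.54,-7.23)
v7: (-4.5,4) → rotate → (5.56785,2.29109) → ×s → (7.86180,3.23502) → (7.86,3.24)
v8: (-5,2.5) → rotate → (4.43884,3.39804) → ×s → (6.26764,4.79804) → (6.27,4.80)

Cross-section at z=8: (4.36,5.73) (2.79,5.71) (-4.78,4.69) (-2.80,-4.13) (1.33,-6.93) (3.54,-7.23) (7.86,3.24) (6.27,4.80)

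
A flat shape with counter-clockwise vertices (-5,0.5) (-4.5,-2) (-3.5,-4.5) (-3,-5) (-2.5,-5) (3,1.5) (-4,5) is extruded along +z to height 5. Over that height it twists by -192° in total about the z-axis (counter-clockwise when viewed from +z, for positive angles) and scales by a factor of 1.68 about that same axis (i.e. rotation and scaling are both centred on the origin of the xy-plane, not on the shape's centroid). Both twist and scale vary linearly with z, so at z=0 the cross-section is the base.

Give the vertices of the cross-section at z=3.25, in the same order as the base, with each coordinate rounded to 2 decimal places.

Cross-section at z=3.25: (4.71,5.51) (1.34,6.97) (-2.45,7.85) (-3.45,7.67) (-3.86,7.08) (-0.69,-4.79) (9.21,0.62)

t = z/height = 3.25/5 = 0.65
s = 1 + (scale-1)·z/height = 1 + (1.68-1)·3.25/5 = 1.442000
θ = twist·z/height = -192°·3.25/5 = -124.8000° = -2.178171 rad
cos θ = -0.570714, sin θ = -0.821149 (intermediates below are computed at full precision and shown rounded to 5 d.p.)
v1: (-5,0.5) → rotate → (3.26414,3.82039) → ×s → (4.70689,5.50900) → (4.71,5.51)
v2: (-4.5,-2) → rotate → (0.92591,4.83660) → ×s → (1.33517,6.97438) → (1.34,6.97)
v3: (-3.5,-4.5) → rotate → (-1.69767,5.44223) → ×s → (-2.44805,7.84770) → (-2.45,7.85)
v4: (-3,-5) → rotate → (-2.39361,5.31702) → ×s → (-3.45158,7.66714) → (-3.45,7.67)
v5: (-2.5,-5) → rotate → (-2.67896,4.90644) → ×s → (-3.86306,7.07509) → (-3.86,7.08)
v6: (3,1.5) → rotate → (-0.48042,-3.31952) → ×s → (-0.69276,-4.78674) → (-0.69,-4.79)
v7: (-4,5) → rotate → (6.38860,0.43103) → ×s → (9.21236,0.62154) → (9.21,0.62)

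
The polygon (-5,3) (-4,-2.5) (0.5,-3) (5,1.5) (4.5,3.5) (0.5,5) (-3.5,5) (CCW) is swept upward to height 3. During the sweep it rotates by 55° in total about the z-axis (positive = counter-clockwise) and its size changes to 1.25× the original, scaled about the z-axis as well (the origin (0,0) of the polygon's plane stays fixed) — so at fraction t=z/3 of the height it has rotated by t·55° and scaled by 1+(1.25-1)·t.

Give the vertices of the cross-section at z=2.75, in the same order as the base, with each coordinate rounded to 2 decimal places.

Cross-section at z=2.75: (-6.76,-2.39) (-0.76,-5.75) (3.23,-1.88) (2.50,5.91) (0.21,7.00) (-4.34,4.39) (-7.48,0.60)

t = z/height = 2.75/3 = 0.916667
s = 1 + (scale-1)·z/height = 1 + (1.25-1)·2.75/3 = 1.229167
θ = twist·z/height = 55°·2.75/3 = 50.4167° = 0.879937 rad
cos θ = 0.637200, sin θ = 0.770699 (intermediates below are computed at full precision and shown rounded to 5 d.p.)
v1: (-5,3) → rotate → (-5.49810,-1.94189) → ×s → (-6.75808,-2.38691) → (-6.76,-2.39)
v2: (-4,-2.5) → rotate → (-0.62205,-4.67579) → ×s → (-0.76461,-5.74733) → (-0.76,-5.75)
v3: (0.5,-3) → rotate → (2.63070,-1.52625) → ×s → (3.23356,-1.87602) → (3.23,-1.88)
v4: (5,1.5) → rotate → (2.02995,4.80929) → ×s → (2.49515,5.91142) → (2.50,5.91)
v5: (4.5,3.5) → rotate → (0.16995,5.69834) → ×s → (0.20890,7.00421) → (0.21,7.00)
v6: (0.5,5) → rotate → (-3.53489,3.57135) → ×s → (-4.34497,4.38978) → (-4.34,4.39)
v7: (-3.5,5) → rotate → (-6.08369,0.48855) → ×s → (-7.47787,0.60051) → (-7.48,0.60)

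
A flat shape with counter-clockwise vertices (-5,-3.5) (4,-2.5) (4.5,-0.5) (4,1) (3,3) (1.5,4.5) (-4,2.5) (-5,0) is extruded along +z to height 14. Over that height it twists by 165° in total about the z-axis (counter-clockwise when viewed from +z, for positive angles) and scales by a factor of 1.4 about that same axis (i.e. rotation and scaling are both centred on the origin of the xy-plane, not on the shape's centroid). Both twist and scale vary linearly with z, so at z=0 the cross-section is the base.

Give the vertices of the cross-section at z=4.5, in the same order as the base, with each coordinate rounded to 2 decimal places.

Cross-section at z=4.5: (-0.24,-6.88) (4.97,1.91) (3.50,3.72) (1.81,4.29) (-0.67,4.74) (-3.04,4.41) (-4.97,-1.91) (-3.39,-4.51)

t = z/height = 4.5/14 = 0.321429
s = 1 + (scale-1)·z/height = 1 + (1.4-1)·4.5/14 = 1.128571
θ = twist·z/height = 165°·4.5/14 = 53.0357° = 0.925648 rad
cos θ = 0.601317, sin θ = 0.799010 (intermediates below are computed at full precision and shown rounded to 5 d.p.)
v1: (-5,-3.5) → rotate → (-0.21005,-6.09966) → ×s → (-0.23706,-6.88390) → (-0.24,-6.88)
v2: (4,-2.5) → rotate → (4.40279,1.69275) → ×s → (4.96887,1.91039) → (4.97,1.91)
v3: (4.5,-0.5) → rotate → (3.10543,3.29489) → ×s → (3.50470,3.71852) → (3.50,3.72)
v4: (4,1) → rotate → (1.60626,3.79736) → ×s → (1.81278,4.28559) → (1.81,4.29)
v5: (3,3) → rotate → (-0.59308,4.20098) → ×s → (-0.66933,4.74111) → (-0.67,4.74)
v6: (1.5,4.5) → rotate → (-2.69357,3.90444) → ×s → (-3.03989,4.40644) → (-3.04,4.41)
v7: (-4,2.5) → rotate → (-4.40279,-1.69275) → ×s → (-4.96887,-1.91039) → (-4.97,-1.91)
v8: (-5,0) → rotate → (-3.00659,-3.99505) → ×s → (-3.39315,-4.50870) → (-3.39,-4.51)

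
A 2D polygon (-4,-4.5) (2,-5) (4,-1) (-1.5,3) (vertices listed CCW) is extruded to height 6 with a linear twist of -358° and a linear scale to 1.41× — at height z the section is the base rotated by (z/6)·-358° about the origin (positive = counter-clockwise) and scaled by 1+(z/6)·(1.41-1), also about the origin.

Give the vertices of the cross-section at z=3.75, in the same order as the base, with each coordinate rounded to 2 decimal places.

Cross-section at z=3.75: (7.54,0.61) (2.53,6.27) (-2.76,4.38) (-1.24,-4.03)

t = z/height = 3.75/6 = 0.625
s = 1 + (scale-1)·z/height = 1 + (1.41-1)·3.75/6 = 1.256250
θ = twist·z/height = -358°·3.75/6 = -223.7500° = -3.905174 rad
cos θ = -0.722364, sin θ = 0.691513 (intermediates below are computed at full precision and shown rounded to 5 d.p.)
v1: (-4,-4.5) → rotate → (6.00126,0.48459) → ×s → (7.53909,0.60876) → (7.54,0.61)
v2: (2,-5) → rotate → (2.01284,4.99485) → ×s → (2.52863,6.27478) → (2.53,6.27)
v3: (4,-1) → rotate → (-2.19794,3.48842) → ×s → (-2.76117,4.38232) → (-2.76,4.38)
v4: (-1.5,3) → rotate → (-0.99099,-3.20436) → ×s → (-1.24494,-4.02548) → (-1.24,-4.03)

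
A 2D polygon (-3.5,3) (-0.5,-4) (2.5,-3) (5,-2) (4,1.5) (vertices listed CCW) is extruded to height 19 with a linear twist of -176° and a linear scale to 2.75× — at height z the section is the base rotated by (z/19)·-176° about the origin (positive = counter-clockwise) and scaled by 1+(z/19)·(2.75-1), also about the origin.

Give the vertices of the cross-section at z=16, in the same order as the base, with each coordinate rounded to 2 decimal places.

t = z/height = 16/19 = 0.842105
s = 1 + (scale-1)·z/height = 1 + (2.75-1)·16/19 = 2.473684
θ = twist·z/height = -176°·16/19 = -148.2105° = -2.586762 rad
cos θ = -0.849989, sin θ = -0.526800 (intermediates below are computed at full precision and shown rounded to 5 d.p.)
v1: (-3.5,3) → rotate → (4.55536,-0.70617) → ×s → (11.26853,-1.74684) → (11.27,-1.75)
v2: (-0.5,-4) → rotate → (-1.68220,3.66336) → ×s → (-4.16124,9.06199) → (-4.16,9.06)
v3: (2.5,-3) → rotate → (-3.70537,1.23297) → ×s → (-9.16592,3.04998) → (-9.17,3.05)
v4: (5,-2) → rotate → (-5.30355,-0.93402) → ×s → (-13.11930,-2.31047) → (-13.12,-2.31)
v5: (4,1.5) → rotate → (-2.60976,-3.38218) → ×s → (-6.45572,-8.36645) → (-6.46,-8.37)

Cross-section at z=16: (11.27,-1.75) (-4.16,9.06) (-9.17,3.05) (-13.12,-2.31) (-6.46,-8.37)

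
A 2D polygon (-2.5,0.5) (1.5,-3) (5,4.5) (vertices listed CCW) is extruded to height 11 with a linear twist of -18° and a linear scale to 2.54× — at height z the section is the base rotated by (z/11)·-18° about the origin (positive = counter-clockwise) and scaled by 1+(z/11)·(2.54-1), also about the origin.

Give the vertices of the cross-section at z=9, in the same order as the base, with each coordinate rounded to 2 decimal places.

t = z/height = 9/11 = 0.818182
s = 1 + (scale-1)·z/height = 1 + (2.54-1)·9/11 = 2.260000
θ = twist·z/height = -18°·9/11 = -14.7273° = -0.257039 rad
cos θ = 0.967147, sin θ = -0.254218 (intermediates below are computed at full precision and shown rounded to 5 d.p.)
v1: (-2.5,0.5) → rotate → (-2.29076,1.11912) → ×s → (-5.17711,2.52921) → (-5.18,2.53)
v2: (1.5,-3) → rotate → (0.68807,-3.28277) → ×s → (1.55503,-7.41906) → (1.56,-7.42)
v3: (5,4.5) → rotate → (5.97972,3.08107) → ×s → (13.51416,6.96322) → (13.51,6.96)

Cross-section at z=9: (-5.18,2.53) (1.56,-7.42) (13.51,6.96)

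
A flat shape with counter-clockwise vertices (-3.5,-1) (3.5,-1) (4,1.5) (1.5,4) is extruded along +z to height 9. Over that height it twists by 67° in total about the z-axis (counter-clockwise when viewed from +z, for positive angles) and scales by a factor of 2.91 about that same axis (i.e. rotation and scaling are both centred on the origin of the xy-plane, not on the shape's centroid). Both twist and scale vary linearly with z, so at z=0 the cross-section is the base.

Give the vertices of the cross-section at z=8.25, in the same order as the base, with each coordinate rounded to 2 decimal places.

Cross-section at z=8.25: (-2.19,-9.77) (7.02,7.14) (1.64,11.64) (-7.69,8.89)

t = z/height = 8.25/9 = 0.916667
s = 1 + (scale-1)·z/height = 1 + (2.91-1)·8.25/9 = 2.750833
θ = twist·z/height = 67°·8.25/9 = 61.4167° = 1.071923 rad
cos θ = 0.478436, sin θ = 0.878122 (intermediates below are computed at full precision and shown rounded to 5 d.p.)
v1: (-3.5,-1) → rotate → (-0.79641,-3.55186) → ×s → (-2.19078,-9.77059) → (-2.19,-9.77)
v2: (3.5,-1) → rotate → (2.55265,2.59499) → ×s → (7.02191,7.13839) → (7.02,7.14)
v3: (4,1.5) → rotate → (0.59656,4.23014) → ×s → (1.64104,11.63642) → (1.64,11.64)
v4: (1.5,4) → rotate → (-2.79483,3.23093) → ×s → (-7.68812,8.88775) → (-7.69,8.89)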